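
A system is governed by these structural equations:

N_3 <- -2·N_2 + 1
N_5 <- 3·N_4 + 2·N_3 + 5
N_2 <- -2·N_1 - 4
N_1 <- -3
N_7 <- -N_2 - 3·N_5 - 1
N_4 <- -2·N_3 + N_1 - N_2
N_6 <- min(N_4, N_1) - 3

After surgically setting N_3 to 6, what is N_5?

do(N_3=6) replaces the equation N_3 <- -2·N_2 + 1 with the constant N_3 = 6.
N_2 = -2·N_1 - 4  [with N_1=-3]  = 2
N_4 = -2·N_3 + N_1 - N_2  [with N_3=6, N_1=-3, N_2=2]  = -17
N_5 = 3·N_4 + 2·N_3 + 5  [with N_4=-17, N_3=6]  = -34

-34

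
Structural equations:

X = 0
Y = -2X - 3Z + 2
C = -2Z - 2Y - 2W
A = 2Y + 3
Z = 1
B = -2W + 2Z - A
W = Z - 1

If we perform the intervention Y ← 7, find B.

-15

The intervention breaks the incoming arrows to Y: Y = -2X - 3Z + 2 no longer applies, and Y = 7.
A = 2Y + 3  [with Y=7]  = 17
W = Z - 1  [with Z=1]  = 0
B = -2W + 2Z - A  [with W=0, Z=1, A=17]  = -15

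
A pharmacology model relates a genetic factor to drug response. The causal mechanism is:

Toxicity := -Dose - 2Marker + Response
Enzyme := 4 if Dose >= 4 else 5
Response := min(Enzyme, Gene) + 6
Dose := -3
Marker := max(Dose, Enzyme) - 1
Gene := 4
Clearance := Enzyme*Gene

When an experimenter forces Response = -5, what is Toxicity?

-10

The intervention breaks the incoming arrows to Response: Response := min(Enzyme, Gene) + 6 no longer applies, and Response = -5.
Enzyme = 4 if Dose >= 4 else 5  [with Dose=-3]  = 5
Marker = max(Dose, Enzyme) - 1  [with Dose=-3, Enzyme=5]  = 4
Toxicity = -Dose - 2Marker + Response  [with Dose=-3, Marker=4, Response=-5]  = -10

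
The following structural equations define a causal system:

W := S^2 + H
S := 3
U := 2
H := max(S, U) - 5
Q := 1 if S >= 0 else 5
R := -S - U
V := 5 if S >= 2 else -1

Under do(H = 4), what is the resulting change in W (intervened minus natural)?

Under do(H=4), the mechanism H := max(S, U) - 5 is discarded; H is fixed at 4.
W = S^2 + H  [with S=3, H=4]  = 13
Without intervention: H = max(S, U) - 5  [with S=3, U=2]  = -2; W = S^2 + H  [with S=3, H=-2]  = 7.
Change = 13 − 7 = 6.

6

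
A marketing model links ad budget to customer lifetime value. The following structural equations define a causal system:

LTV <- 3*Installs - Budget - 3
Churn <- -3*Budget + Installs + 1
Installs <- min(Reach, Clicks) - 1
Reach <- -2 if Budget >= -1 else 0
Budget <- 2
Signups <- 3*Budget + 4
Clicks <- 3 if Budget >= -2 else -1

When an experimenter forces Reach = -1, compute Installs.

Under do(Reach=-1), the mechanism Reach <- -2 if Budget >= -1 else 0 is discarded; Reach is fixed at -1.
Clicks = 3 if Budget >= -2 else -1  [with Budget=2]  = 3
Installs = min(Reach, Clicks) - 1  [with Reach=-1, Clicks=3]  = -2

-2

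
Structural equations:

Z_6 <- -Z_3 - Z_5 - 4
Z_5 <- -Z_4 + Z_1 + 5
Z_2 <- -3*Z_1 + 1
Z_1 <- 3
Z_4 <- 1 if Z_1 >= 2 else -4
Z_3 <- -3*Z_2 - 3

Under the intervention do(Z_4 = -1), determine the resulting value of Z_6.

Under do(Z_4=-1), the mechanism Z_4 <- 1 if Z_1 >= 2 else -4 is discarded; Z_4 is fixed at -1.
Z_2 = -3*Z_1 + 1  [with Z_1=3]  = -8
Z_3 = -3*Z_2 - 3  [with Z_2=-8]  = 21
Z_5 = -Z_4 + Z_1 + 5  [with Z_4=-1, Z_1=3]  = 9
Z_6 = -Z_3 - Z_5 - 4  [with Z_3=21, Z_5=9]  = -34

-34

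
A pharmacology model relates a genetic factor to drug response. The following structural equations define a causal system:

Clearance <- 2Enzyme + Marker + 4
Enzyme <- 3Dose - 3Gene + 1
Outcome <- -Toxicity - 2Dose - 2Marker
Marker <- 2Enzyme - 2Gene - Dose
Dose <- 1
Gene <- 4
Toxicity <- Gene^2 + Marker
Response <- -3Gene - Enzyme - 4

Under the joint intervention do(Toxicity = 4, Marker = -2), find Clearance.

-14

Under do(Toxicity = 4, Marker = -2), each intervened variable's structural equation is replaced by its fixed value.
Enzyme = 3Dose - 3Gene + 1  [with Dose=1, Gene=4]  = -8
Clearance = 2Enzyme + Marker + 4  [with Enzyme=-8, Marker=-2]  = -14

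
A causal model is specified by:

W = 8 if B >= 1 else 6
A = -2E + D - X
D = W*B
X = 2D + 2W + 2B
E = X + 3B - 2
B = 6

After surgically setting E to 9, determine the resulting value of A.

The intervention breaks the incoming arrows to E: E = X + 3B - 2 no longer applies, and E = 9.
W = 8 if B >= 1 else 6  [with B=6]  = 8
D = W*B  [with W=8, B=6]  = 48
X = 2D + 2W + 2B  [with D=48, W=8, B=6]  = 124
A = -2E + D - X  [with E=9, D=48, X=124]  = -94

-94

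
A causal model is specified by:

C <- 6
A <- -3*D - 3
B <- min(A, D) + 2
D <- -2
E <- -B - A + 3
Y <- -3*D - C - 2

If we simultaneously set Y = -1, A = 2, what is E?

The joint intervention fixes Y = -1, A = 2, removing each variable's own equation.
B = min(A, D) + 2  [with A=2, D=-2]  = 0
E = -B - A + 3  [with B=0, A=2]  = 1

1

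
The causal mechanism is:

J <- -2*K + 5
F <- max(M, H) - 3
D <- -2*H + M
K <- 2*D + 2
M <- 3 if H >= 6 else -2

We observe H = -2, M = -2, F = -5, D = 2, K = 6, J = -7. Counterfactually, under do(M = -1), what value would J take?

-11

Under do(M=-1), the mechanism M <- 3 if H >= 6 else -2 is discarded; M is fixed at -1.
D = -2*H + M  [with H=-2, M=-1]  = 3
K = 2*D + 2  [with D=3]  = 8
J = -2*K + 5  [with K=8]  = -11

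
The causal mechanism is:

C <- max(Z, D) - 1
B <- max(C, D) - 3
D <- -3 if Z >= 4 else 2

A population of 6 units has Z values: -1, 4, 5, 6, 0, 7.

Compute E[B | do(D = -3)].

The intervention sets D=-3 in all 6 units regardless of Z. Recomputing B per unit gives -5, 0, 1, 2, -4, 3; average -0.5.

-0.5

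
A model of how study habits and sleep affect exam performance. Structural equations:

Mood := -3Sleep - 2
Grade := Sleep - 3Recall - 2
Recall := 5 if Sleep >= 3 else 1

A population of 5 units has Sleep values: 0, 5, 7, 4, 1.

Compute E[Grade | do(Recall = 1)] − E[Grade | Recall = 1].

2.9

Under do(Recall=1), Recall's equation is replaced by Recall=1 for every unit. Per-unit Grade: -5, 0, 2, -1, -4. Mean = -1.6.
E[Grade|Recall=1] averages over only the 2 units with Recall=1 (Sleep = 0, 1): Grade = -5, -4, mean -4.5.
Difference = -1.6 − (-4.5) = 2.9.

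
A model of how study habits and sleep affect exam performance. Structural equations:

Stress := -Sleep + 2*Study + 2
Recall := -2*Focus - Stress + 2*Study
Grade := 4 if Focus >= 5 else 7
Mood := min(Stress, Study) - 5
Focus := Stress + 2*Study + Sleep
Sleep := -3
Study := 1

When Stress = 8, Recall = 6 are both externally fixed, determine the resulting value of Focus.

7

Setting Stress = 8, Recall = 6 by intervention discards those variables' equations.
Focus = Stress + 2*Study + Sleep  [with Stress=8, Study=1, Sleep=-3]  = 7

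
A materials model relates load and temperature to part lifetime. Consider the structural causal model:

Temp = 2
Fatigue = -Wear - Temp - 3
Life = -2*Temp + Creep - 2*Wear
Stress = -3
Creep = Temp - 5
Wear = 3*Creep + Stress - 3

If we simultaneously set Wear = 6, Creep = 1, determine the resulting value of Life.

-15

The joint intervention fixes Wear = 6, Creep = 1, removing each variable's own equation.
Life = -2*Temp + Creep - 2*Wear  [with Temp=2, Creep=1, Wear=6]  = -15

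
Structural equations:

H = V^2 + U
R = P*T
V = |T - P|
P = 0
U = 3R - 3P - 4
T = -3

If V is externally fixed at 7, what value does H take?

Under do(V=7), the mechanism V = |T - P| is discarded; V is fixed at 7.
R = P*T  [with P=0, T=-3]  = 0
U = 3R - 3P - 4  [with R=0, P=0]  = -4
H = V^2 + U  [with V=7, U=-4]  = 45

45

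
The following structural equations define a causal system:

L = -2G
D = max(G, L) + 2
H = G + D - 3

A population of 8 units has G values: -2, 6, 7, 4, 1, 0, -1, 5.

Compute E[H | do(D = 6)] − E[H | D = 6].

The intervention sets D=6 in all 8 units regardless of G. Recomputing H per unit gives 1, 9, 10, 7, 4, 3, 2, 8; average 5.5.
Conditioning on D=6 selects the 2 unit(s) with G ∈ {-2, 4}. Their H values: 1, 7. Mean = 4.
Difference = 5.5 − 4 = 1.5.

1.5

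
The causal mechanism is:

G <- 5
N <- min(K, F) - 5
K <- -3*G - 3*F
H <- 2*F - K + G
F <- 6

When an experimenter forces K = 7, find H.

10

do(K=7) replaces the equation K <- -3*G - 3*F with the constant K = 7.
H = 2*F - K + G  [with F=6, K=7, G=5]  = 10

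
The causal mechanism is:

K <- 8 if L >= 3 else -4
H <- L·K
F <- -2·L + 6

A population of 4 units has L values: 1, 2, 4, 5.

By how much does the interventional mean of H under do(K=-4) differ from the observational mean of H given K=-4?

Under do(K=-4), K's equation is replaced by K=-4 for every unit. Per-unit H: -4, -8, -16, -20. Mean = -12.
Observing K=-4 restricts to units where K's equation naturally yields -4: L ∈ {1, 2}. In that subpopulation H = -4, -8, mean -6.
Difference = -12 − (-6) = -6.

-6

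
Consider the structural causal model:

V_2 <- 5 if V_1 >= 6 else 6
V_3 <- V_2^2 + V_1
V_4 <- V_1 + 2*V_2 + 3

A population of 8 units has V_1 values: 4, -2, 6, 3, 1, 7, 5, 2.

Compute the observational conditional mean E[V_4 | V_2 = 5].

E[V_4|V_2=5] averages over only the 2 units with V_2=5 (V_1 = 6, 7): V_4 = 19, 20, mean 19.5.

19.5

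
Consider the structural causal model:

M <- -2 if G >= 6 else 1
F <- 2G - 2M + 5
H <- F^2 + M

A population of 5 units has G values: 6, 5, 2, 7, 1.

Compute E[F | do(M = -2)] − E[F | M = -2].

-4.6

The intervention sets M=-2 in all 5 units regardless of G. Recomputing F per unit gives 21, 19, 13, 23, 11; average 17.4.
E[F|M=-2] averages over only the 2 units with M=-2 (G = 6, 7): F = 21, 23, mean 22.
Difference = 17.4 − 22 = -4.6.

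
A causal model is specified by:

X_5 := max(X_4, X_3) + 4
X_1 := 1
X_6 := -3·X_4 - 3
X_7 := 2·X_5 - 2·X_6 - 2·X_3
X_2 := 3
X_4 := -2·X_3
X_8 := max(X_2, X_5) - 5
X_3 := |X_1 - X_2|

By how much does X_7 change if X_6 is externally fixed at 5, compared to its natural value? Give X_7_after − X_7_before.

8

Intervening sets X_6 = 5 and removes its equation (X_6 := -3·X_4 - 3).
X_3 = |X_1 - X_2|  [with X_1=1, X_2=3]  = 2
X_4 = -2·X_3  [with X_3=2]  = -4
X_5 = max(X_4, X_3) + 4  [with X_4=-4, X_3=2]  = 6
X_7 = 2·X_5 - 2·X_6 - 2·X_3  [with X_5=6, X_6=5, X_3=2]  = -2
Without intervention: X_3 = |X_1 - X_2|  [with X_1=1, X_2=3]  = 2; X_4 = -2·X_3  [with X_3=2]  = -4; X_5 = max(X_4, X_3) + 4  [with X_4=-4, X_3=2]  = 6; X_6 = -3·X_4 - 3  [with X_4=-4]  = 9; X_7 = 2·X_5 - 2·X_6 - 2·X_3  [with X_5=6, X_6=9, X_3=2]  = -10.
Change = -2 − (-10) = 8.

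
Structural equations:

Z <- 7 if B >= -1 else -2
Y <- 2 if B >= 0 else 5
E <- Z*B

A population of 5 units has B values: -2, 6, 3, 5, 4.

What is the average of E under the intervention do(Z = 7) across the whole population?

22.4

do(Z=7) breaks Z's dependence on B. With Z=7 fixed, E across the units is -14, 42, 21, 35, 28, mean 22.4.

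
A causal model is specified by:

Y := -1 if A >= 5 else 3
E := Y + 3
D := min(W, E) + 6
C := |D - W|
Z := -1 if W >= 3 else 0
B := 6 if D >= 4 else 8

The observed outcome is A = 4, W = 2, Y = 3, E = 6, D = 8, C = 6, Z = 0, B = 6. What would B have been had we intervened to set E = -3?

8

do(E=-3) replaces the equation E := Y + 3 with the constant E = -3.
D = min(W, E) + 6  [with W=2, E=-3]  = 3
B = 6 if D >= 4 else 8  [with D=3]  = 8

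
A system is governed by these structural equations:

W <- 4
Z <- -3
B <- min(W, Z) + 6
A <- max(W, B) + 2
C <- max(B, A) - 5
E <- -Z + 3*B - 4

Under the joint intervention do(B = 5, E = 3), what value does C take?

The joint intervention fixes B = 5, E = 3, removing each variable's own equation.
A = max(W, B) + 2  [with W=4, B=5]  = 7
C = max(B, A) - 5  [with B=5, A=7]  = 2

2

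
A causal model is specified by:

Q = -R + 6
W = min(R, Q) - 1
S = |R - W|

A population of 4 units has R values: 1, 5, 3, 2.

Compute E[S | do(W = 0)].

2.75

do(W=0) breaks W's dependence on R. With W=0 fixed, S across the units is 1, 5, 3, 2, mean 2.75.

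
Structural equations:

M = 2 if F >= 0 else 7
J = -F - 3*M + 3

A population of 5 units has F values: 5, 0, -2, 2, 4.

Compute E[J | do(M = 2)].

-4.8

Every unit gets M=2 under the intervention. J values become -8, -3, -1, -5, -7; E[J|do(M=2)] = -4.8.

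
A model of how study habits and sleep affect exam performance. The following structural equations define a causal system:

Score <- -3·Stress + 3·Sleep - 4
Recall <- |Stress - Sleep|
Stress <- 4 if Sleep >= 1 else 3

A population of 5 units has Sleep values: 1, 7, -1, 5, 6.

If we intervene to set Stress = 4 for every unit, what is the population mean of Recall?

Under do(Stress=4), Stress's equation is replaced by Stress=4 for every unit. Per-unit Recall: 3, 3, 5, 1, 2. Mean = 2.8.

2.8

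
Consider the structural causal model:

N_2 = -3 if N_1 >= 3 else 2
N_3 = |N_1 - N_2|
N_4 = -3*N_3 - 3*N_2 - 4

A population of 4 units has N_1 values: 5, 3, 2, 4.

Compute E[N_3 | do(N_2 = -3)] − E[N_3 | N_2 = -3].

Under do(N_2=-3), N_2's equation is replaced by N_2=-3 for every unit. Per-unit N_3: 8, 6, 5, 7. Mean = 6.5.
Conditioning on N_2=-3 selects the 3 unit(s) with N_1 ∈ {5, 3, 4}. Their N_3 values: 8, 6, 7. Mean = 7.
Difference = 6.5 − 7 = -0.5.

-0.5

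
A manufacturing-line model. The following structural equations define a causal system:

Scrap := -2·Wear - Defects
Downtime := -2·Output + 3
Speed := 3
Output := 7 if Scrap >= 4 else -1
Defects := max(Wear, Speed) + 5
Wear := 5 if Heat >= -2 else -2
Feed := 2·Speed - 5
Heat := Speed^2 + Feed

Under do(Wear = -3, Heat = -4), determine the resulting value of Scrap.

The joint intervention fixes Wear = -3, Heat = -4, removing each variable's own equation.
Defects = max(Wear, Speed) + 5  [with Wear=-3, Speed=3]  = 8
Scrap = -2·Wear - Defects  [with Wear=-3, Defects=8]  = -2

-2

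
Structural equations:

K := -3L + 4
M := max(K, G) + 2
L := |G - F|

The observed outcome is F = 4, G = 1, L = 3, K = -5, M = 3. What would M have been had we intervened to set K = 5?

Intervening sets K = 5 and removes its equation (K := -3L + 4).
M = max(K, G) + 2  [with K=5, G=1]  = 7

7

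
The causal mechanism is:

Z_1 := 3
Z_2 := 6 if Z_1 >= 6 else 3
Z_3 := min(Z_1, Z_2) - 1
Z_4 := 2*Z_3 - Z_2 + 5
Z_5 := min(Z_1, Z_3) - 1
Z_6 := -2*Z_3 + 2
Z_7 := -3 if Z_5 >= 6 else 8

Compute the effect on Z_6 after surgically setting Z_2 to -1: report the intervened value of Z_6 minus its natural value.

Under do(Z_2=-1), the mechanism Z_2 := 6 if Z_1 >= 6 else 3 is discarded; Z_2 is fixed at -1.
Z_3 = min(Z_1, Z_2) - 1  [with Z_1=3, Z_2=-1]  = -2
Z_6 = -2*Z_3 + 2  [with Z_3=-2]  = 6
Without intervention: Z_2 = 6 if Z_1 >= 6 else 3  [with Z_1=3]  = 3; Z_3 = min(Z_1, Z_2) - 1  [with Z_1=3, Z_2=3]  = 2; Z_6 = -2*Z_3 + 2  [with Z_3=2]  = -2.
Change = 6 − (-2) = 8.

8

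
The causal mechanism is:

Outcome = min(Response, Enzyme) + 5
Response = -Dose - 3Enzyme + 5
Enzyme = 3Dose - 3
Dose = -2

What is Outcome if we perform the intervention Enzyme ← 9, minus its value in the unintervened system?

-11

Under do(Enzyme=9), the mechanism Enzyme = 3Dose - 3 is discarded; Enzyme is fixed at 9.
Response = -Dose - 3Enzyme + 5  [with Dose=-2, Enzyme=9]  = -20
Outcome = min(Response, Enzyme) + 5  [with Response=-20, Enzyme=9]  = -15
Without intervention: Enzyme = 3Dose - 3  [with Dose=-2]  = -9; Response = -Dose - 3Enzyme + 5  [with Dose=-2, Enzyme=-9]  = 34; Outcome = min(Response, Enzyme) + 5  [with Response=34, Enzyme=-9]  = -4.
Change = -15 − (-4) = -11.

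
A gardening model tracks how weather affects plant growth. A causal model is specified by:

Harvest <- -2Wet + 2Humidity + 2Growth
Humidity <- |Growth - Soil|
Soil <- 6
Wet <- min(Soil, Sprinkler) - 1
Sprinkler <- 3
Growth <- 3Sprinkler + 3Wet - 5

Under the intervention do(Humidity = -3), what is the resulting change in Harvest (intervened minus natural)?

-14

The intervention breaks the incoming arrows to Humidity: Humidity <- |Growth - Soil| no longer applies, and Humidity = -3.
Wet = min(Soil, Sprinkler) - 1  [with Soil=6, Sprinkler=3]  = 2
Growth = 3Sprinkler + 3Wet - 5  [with Sprinkler=3, Wet=2]  = 10
Harvest = -2Wet + 2Humidity + 2Growth  [with Wet=2, Humidity=-3, Growth=10]  = 10
Without intervention: Wet = min(Soil, Sprinkler) - 1  [with Soil=6, Sprinkler=3]  = 2; Growth = 3Sprinkler + 3Wet - 5  [with Sprinkler=3, Wet=2]  = 10; Humidity = |Growth - Soil|  [with Growth=10, Soil=6]  = 4; Harvest = -2Wet + 2Humidity + 2Growth  [with Wet=2, Humidity=4, Growth=10]  = 24.
Change = 10 − 24 = -14.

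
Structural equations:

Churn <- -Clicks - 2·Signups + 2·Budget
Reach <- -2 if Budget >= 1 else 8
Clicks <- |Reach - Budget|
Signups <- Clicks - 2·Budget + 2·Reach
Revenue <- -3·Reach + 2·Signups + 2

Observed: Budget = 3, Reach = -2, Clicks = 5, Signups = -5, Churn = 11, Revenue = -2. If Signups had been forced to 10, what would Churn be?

-19

Intervening sets Signups = 10 and removes its equation (Signups <- Clicks - 2·Budget + 2·Reach).
Reach = -2 if Budget >= 1 else 8  [with Budget=3]  = -2
Clicks = |Reach - Budget|  [with Reach=-2, Budget=3]  = 5
Churn = -Clicks - 2·Signups + 2·Budget  [with Clicks=5, Signups=10, Budget=3]  = -19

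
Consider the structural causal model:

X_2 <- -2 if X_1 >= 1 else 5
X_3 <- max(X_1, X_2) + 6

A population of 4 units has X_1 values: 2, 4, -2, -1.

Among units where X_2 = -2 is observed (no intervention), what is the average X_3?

Observing X_2=-2 restricts to units where X_2's equation naturally yields -2: X_1 ∈ {2, 4}. In that subpopulation X_3 = 8, 10, mean 9.

9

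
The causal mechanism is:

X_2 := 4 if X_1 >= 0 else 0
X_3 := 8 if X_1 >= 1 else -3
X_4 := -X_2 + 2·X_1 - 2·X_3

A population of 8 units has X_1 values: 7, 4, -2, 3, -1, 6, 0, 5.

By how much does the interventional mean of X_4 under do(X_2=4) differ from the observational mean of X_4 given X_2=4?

do(X_2=4) breaks X_2's dependence on X_1. With X_2=4 fixed, X_4 across the units is -6, -12, -2, -14, 0, -8, 2, -10, mean -6.25.
Observing X_2=4 restricts to units where X_2's equation naturally yields 4: X_1 ∈ {7, 4, 3, 6, 0, 5}. In that subpopulation X_4 = -6, -12, -14, -8, 2, -10, mean -8.
Difference = -6.25 − (-8) = 1.75.

1.75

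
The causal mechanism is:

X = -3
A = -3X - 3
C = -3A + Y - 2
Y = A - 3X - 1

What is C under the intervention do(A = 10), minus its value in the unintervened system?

Under do(A=10), the mechanism A = -3X - 3 is discarded; A is fixed at 10.
Y = A - 3X - 1  [with A=10, X=-3]  = 18
C = -3A + Y - 2  [with A=10, Y=18]  = -14
Without intervention: A = -3X - 3  [with X=-3]  = 6; Y = A - 3X - 1  [with A=6, X=-3]  = 14; C = -3A + Y - 2  [with A=6, Y=14]  = -6.
Change = -14 − (-6) = -8.

-8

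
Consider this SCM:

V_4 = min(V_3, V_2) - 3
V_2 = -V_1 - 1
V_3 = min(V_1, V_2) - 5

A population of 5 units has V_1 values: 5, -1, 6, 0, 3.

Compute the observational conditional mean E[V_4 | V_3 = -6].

E[V_4|V_3=-6] averages over only the 2 units with V_3=-6 (V_1 = -1, 0): V_4 = -9, -9, mean -9.

-9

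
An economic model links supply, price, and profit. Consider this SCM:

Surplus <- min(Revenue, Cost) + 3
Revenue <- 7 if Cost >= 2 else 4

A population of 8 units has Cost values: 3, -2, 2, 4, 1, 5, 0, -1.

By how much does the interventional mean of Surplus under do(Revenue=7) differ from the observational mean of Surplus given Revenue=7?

do(Revenue=7) breaks Revenue's dependence on Cost. With Revenue=7 fixed, Surplus across the units is 6, 1, 5, 7, 4, 8, 3, 2, mean 4.5.
E[Surplus|Revenue=7] averages over only the 4 units with Revenue=7 (Cost = 3, 2, 4, 5): Surplus = 6, 5, 7, 8, mean 6.5.
Difference = 4.5 − 6.5 = -2.

-2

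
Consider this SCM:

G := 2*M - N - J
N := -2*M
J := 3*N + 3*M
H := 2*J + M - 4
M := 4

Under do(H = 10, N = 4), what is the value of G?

Setting H = 10, N = 4 by intervention discards those variables' equations.
J = 3*N + 3*M  [with N=4, M=4]  = 24
G = 2*M - N - J  [with M=4, N=4, J=24]  = -20

-20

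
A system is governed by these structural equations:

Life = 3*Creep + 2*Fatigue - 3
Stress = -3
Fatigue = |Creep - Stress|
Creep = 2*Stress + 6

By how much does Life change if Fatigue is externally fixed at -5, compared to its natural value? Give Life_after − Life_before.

-16

The intervention breaks the incoming arrows to Fatigue: Fatigue = |Creep - Stress| no longer applies, and Fatigue = -5.
Creep = 2*Stress + 6  [with Stress=-3]  = 0
Life = 3*Creep + 2*Fatigue - 3  [with Creep=0, Fatigue=-5]  = -13
Without intervention: Creep = 2*Stress + 6  [with Stress=-3]  = 0; Fatigue = |Creep - Stress|  [with Creep=0, Stress=-3]  = 3; Life = 3*Creep + 2*Fatigue - 3  [with Creep=0, Fatigue=3]  = 3.
Change = -13 − 3 = -16.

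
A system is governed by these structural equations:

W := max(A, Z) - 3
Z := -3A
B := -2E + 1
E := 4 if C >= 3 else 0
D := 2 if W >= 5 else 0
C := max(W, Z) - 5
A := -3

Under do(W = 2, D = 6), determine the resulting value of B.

-7

Under do(W = 2, D = 6), each intervened variable's structural equation is replaced by its fixed value.
Z = -3A  [with A=-3]  = 9
C = max(W, Z) - 5  [with W=2, Z=9]  = 4
E = 4 if C >= 3 else 0  [with C=4]  = 4
B = -2E + 1  [with E=4]  = -7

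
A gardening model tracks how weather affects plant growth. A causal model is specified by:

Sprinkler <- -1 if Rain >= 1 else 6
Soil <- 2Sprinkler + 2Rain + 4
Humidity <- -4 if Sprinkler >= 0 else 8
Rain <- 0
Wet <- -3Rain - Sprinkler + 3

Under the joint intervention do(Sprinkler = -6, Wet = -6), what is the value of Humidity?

Setting Sprinkler = -6, Wet = -6 by intervention discards those variables' equations.
Humidity = -4 if Sprinkler >= 0 else 8  [with Sprinkler=-6]  = 8

8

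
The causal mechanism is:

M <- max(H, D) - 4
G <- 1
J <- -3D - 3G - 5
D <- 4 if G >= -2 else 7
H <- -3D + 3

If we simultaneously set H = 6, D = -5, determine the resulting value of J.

The joint intervention fixes H = 6, D = -5, removing each variable's own equation.
J = -3D - 3G - 5  [with D=-5, G=1]  = 7

7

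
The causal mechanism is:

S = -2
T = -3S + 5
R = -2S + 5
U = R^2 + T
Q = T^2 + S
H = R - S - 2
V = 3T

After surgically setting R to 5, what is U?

The intervention breaks the incoming arrows to R: R = -2S + 5 no longer applies, and R = 5.
T = -3S + 5  [with S=-2]  = 11
U = R^2 + T  [with R=5, T=11]  = 36

36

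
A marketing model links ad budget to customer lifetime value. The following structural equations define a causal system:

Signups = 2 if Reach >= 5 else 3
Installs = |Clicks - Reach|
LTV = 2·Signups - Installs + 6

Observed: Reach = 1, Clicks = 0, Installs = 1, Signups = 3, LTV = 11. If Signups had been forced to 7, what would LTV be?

19

Intervening sets Signups = 7 and removes its equation (Signups = 2 if Reach >= 5 else 3).
Installs = |Clicks - Reach|  [with Clicks=0, Reach=1]  = 1
LTV = 2·Signups - Installs + 6  [with Signups=7, Installs=1]  = 19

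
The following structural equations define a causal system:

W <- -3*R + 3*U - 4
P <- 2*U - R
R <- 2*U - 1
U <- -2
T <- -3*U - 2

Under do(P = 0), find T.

4

Intervening sets P = 0 and removes its equation (P <- 2*U - R).
No directed path runs from P to T, so T keeps its natural value.
T = -3*U - 2  [with U=-2]  = 4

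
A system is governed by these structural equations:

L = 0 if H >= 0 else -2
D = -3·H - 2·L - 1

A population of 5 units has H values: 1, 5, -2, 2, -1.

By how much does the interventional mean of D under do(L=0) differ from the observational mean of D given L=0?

5

do(L=0) breaks L's dependence on H. With L=0 fixed, D across the units is -4, -16, 5, -7, 2, mean -4.
Conditioning on L=0 selects the 3 unit(s) with H ∈ {1, 5, 2}. Their D values: -4, -16, -7. Mean = -9.
Difference = -4 − (-9) = 5.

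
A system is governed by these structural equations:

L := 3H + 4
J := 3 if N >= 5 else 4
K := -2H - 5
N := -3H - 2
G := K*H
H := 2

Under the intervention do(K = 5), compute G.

Under do(K=5), the mechanism K := -2H - 5 is discarded; K is fixed at 5.
G = K*H  [with K=5, H=2]  = 10

10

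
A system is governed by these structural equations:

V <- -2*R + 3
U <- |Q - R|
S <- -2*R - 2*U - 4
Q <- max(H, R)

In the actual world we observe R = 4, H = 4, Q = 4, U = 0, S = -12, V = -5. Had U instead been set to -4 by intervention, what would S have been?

Intervening sets U = -4 and removes its equation (U <- |Q - R|).
S = -2*R - 2*U - 4  [with R=4, U=-4]  = -4

-4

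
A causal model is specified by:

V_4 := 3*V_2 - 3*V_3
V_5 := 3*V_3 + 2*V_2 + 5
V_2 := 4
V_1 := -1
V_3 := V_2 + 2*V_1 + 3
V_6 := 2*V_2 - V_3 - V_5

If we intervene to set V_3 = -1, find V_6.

The intervention breaks the incoming arrows to V_3: V_3 := V_2 + 2*V_1 + 3 no longer applies, and V_3 = -1.
V_5 = 3*V_3 + 2*V_2 + 5  [with V_3=-1, V_2=4]  = 10
V_6 = 2*V_2 - V_3 - V_5  [with V_2=4, V_3=-1, V_5=10]  = -1

-1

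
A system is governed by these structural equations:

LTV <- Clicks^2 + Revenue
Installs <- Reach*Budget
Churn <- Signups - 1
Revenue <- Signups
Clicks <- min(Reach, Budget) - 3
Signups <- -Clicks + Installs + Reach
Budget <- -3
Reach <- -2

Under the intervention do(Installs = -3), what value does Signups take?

1

Intervening sets Installs = -3 and removes its equation (Installs <- Reach*Budget).
Clicks = min(Reach, Budget) - 3  [with Reach=-2, Budget=-3]  = -6
Signups = -Clicks + Installs + Reach  [with Clicks=-6, Installs=-3, Reach=-2]  = 1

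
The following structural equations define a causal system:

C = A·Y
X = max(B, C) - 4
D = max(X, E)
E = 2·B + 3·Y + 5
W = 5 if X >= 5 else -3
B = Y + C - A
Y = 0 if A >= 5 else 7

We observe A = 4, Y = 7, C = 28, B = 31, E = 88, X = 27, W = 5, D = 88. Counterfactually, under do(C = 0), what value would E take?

do(C=0) replaces the equation C = A·Y with the constant C = 0.
Y = 0 if A >= 5 else 7  [with A=4]  = 7
B = Y + C - A  [with Y=7, C=0, A=4]  = 3
E = 2·B + 3·Y + 5  [with B=3, Y=7]  = 32

32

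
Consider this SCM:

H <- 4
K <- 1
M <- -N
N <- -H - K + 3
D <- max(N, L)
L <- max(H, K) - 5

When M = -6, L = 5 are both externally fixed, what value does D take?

5

Under do(M = -6, L = 5), each intervened variable's structural equation is replaced by its fixed value.
N = -H - K + 3  [with H=4, K=1]  = -2
D = max(N, L)  [with N=-2, L=5]  = 5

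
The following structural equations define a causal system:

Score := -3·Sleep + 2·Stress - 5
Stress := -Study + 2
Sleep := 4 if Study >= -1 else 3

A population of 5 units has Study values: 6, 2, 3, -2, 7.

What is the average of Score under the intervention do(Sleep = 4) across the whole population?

-19.4

Every unit gets Sleep=4 under the intervention. Score values become -25, -17, -19, -9, -27; E[Score|do(Sleep=4)] = -19.4.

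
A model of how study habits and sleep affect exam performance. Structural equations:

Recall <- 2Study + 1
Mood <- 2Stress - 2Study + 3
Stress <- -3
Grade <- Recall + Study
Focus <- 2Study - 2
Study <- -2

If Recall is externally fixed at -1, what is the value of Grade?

The intervention breaks the incoming arrows to Recall: Recall <- 2Study + 1 no longer applies, and Recall = -1.
Grade = Recall + Study  [with Recall=-1, Study=-2]  = -3

-3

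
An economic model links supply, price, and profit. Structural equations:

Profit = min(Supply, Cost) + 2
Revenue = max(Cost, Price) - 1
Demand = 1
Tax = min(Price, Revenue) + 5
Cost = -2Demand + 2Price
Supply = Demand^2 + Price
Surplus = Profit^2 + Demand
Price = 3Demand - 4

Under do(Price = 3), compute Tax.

8

Under do(Price=3), the mechanism Price = 3Demand - 4 is discarded; Price is fixed at 3.
Cost = -2Demand + 2Price  [with Demand=1, Price=3]  = 4
Revenue = max(Cost, Price) - 1  [with Cost=4, Price=3]  = 3
Tax = min(Price, Revenue) + 5  [with Price=3, Revenue=3]  = 8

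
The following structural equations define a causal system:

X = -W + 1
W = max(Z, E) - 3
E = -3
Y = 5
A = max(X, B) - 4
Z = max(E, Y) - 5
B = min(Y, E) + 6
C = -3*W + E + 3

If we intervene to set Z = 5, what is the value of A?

The intervention breaks the incoming arrows to Z: Z = max(E, Y) - 5 no longer applies, and Z = 5.
B = min(Y, E) + 6  [with Y=5, E=-3]  = 3
W = max(Z, E) - 3  [with Z=5, E=-3]  = 2
X = -W + 1  [with W=2]  = -1
A = max(X, B) - 4  [with X=-1, B=3]  = -1

-1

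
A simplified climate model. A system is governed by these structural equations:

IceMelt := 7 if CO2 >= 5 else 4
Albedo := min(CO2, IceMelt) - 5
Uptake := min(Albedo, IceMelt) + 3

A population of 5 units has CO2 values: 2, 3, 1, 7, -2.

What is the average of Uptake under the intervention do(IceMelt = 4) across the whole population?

-0.4

Every unit gets IceMelt=4 under the intervention. Uptake values become 0, 1, -1, 2, -4; E[Uptake|do(IceMelt=4)] = -0.4.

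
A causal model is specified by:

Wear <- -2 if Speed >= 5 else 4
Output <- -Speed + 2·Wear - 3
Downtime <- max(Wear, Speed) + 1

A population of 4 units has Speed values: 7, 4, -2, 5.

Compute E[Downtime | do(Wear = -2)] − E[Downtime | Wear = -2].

-2.5

The intervention sets Wear=-2 in all 4 units regardless of Speed. Recomputing Downtime per unit gives 8, 5, -1, 6; average 4.5.
Observing Wear=-2 restricts to units where Wear's equation naturally yields -2: Speed ∈ {7, 5}. In that subpopulation Downtime = 8, 6, mean 7.
Difference = 4.5 − 7 = -2.5.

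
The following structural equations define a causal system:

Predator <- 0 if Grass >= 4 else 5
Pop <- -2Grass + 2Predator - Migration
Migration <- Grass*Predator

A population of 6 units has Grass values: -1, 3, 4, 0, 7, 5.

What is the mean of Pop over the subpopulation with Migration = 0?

Conditioning on Migration=0 selects the 4 unit(s) with Grass ∈ {4, 0, 7, 5}. Their Pop values: -8, 10, -14, -10. Mean = -5.5.

-5.5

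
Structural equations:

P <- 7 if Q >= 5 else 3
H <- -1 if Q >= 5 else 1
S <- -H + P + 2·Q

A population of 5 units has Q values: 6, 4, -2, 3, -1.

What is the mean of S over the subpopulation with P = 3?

E[S|P=3] averages over only the 4 units with P=3 (Q = 4, -2, 3, -1): S = 10, -2, 8, 0, mean 4.

4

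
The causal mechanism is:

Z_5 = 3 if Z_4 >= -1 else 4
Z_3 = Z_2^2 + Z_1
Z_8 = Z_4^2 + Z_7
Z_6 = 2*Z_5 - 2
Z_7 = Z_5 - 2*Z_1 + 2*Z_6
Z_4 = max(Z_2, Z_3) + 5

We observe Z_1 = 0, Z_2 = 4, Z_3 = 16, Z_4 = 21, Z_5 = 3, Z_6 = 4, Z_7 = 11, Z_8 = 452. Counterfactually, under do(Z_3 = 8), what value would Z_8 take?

The intervention breaks the incoming arrows to Z_3: Z_3 = Z_2^2 + Z_1 no longer applies, and Z_3 = 8.
Z_4 = max(Z_2, Z_3) + 5  [with Z_2=4, Z_3=8]  = 13
Z_5 = 3 if Z_4 >= -1 else 4  [with Z_4=13]  = 3
Z_6 = 2*Z_5 - 2  [with Z_5=3]  = 4
Z_7 = Z_5 - 2*Z_1 + 2*Z_6  [with Z_5=3, Z_1=0, Z_6=4]  = 11
Z_8 = Z_4^2 + Z_7  [with Z_4=13, Z_7=11]  = 180

180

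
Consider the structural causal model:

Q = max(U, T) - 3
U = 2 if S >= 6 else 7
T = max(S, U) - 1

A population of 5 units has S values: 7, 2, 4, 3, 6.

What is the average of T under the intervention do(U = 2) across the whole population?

The intervention sets U=2 in all 5 units regardless of S. Recomputing T per unit gives 6, 1, 3, 2, 5; average 3.4.

3.4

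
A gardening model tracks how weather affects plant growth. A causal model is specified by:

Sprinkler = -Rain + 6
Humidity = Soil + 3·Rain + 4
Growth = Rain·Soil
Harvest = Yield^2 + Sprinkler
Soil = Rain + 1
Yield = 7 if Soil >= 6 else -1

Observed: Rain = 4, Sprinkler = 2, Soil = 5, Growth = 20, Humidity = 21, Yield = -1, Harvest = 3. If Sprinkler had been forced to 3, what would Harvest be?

4

Under do(Sprinkler=3), the mechanism Sprinkler = -Rain + 6 is discarded; Sprinkler is fixed at 3.
Soil = Rain + 1  [with Rain=4]  = 5
Yield = 7 if Soil >= 6 else -1  [with Soil=5]  = -1
Harvest = Yield^2 + Sprinkler  [with Yield=-1, Sprinkler=3]  = 4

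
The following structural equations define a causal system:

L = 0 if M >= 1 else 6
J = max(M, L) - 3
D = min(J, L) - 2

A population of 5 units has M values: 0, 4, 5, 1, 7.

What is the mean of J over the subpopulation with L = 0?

Observing L=0 restricts to units where L's equation naturally yields 0: M ∈ {4, 5, 1, 7}. In that subpopulation J = 1, 2, -2, 4, mean 1.25.

1.25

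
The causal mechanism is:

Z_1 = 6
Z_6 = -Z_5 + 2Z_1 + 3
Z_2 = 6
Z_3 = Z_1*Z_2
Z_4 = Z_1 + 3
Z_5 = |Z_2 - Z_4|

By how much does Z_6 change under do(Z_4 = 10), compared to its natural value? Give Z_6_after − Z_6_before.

-1

Under do(Z_4=10), the mechanism Z_4 = Z_1 + 3 is discarded; Z_4 is fixed at 10.
Z_5 = |Z_2 - Z_4|  [with Z_2=6, Z_4=10]  = 4
Z_6 = -Z_5 + 2Z_1 + 3  [with Z_5=4, Z_1=6]  = 11
Without intervention: Z_4 = Z_1 + 3  [with Z_1=6]  = 9; Z_5 = |Z_2 - Z_4|  [with Z_2=6, Z_4=9]  = 3; Z_6 = -Z_5 + 2Z_1 + 3  [with Z_5=3, Z_1=6]  = 12.
Change = 11 − 12 = -1.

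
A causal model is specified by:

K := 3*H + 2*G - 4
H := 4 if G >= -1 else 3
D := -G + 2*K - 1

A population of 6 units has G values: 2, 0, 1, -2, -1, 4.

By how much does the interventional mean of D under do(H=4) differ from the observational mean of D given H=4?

-1.6

Under do(H=4), H's equation is replaced by H=4 for every unit. Per-unit D: 21, 15, 18, 9, 12, 27. Mean = 17.
Observing H=4 restricts to units where H's equation naturally yields 4: G ∈ {2, 0, 1, -1, 4}. In that subpopulation D = 21, 15, 18, 12, 27, mean 18.6.
Difference = 17 − 18.6 = -1.6.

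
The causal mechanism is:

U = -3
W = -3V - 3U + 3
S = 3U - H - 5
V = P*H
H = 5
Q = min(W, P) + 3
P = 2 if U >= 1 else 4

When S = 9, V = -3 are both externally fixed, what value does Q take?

Under do(S = 9, V = -3), each intervened variable's structural equation is replaced by its fixed value.
P = 2 if U >= 1 else 4  [with U=-3]  = 4
W = -3V - 3U + 3  [with V=-3, U=-3]  = 21
Q = min(W, P) + 3  [with W=21, P=4]  = 7

7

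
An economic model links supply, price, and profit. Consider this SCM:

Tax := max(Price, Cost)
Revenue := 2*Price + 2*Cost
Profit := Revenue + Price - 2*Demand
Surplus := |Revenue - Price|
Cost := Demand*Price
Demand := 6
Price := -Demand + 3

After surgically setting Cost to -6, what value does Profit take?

-33

The intervention breaks the incoming arrows to Cost: Cost := Demand*Price no longer applies, and Cost = -6.
Price = -Demand + 3  [with Demand=6]  = -3
Revenue = 2*Price + 2*Cost  [with Price=-3, Cost=-6]  = -18
Profit = Revenue + Price - 2*Demand  [with Revenue=-18, Price=-3, Demand=6]  = -33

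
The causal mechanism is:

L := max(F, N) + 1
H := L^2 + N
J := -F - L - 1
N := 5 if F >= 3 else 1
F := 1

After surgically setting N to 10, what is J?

-13

do(N=10) replaces the equation N := 5 if F >= 3 else 1 with the constant N = 10.
L = max(F, N) + 1  [with F=1, N=10]  = 11
J = -F - L - 1  [with F=1, L=11]  = -13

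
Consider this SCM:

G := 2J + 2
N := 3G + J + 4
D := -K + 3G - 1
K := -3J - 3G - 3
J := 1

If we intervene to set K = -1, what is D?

The intervention breaks the incoming arrows to K: K := -3J - 3G - 3 no longer applies, and K = -1.
G = 2J + 2  [with J=1]  = 4
D = -K + 3G - 1  [with K=-1, G=4]  = 12

12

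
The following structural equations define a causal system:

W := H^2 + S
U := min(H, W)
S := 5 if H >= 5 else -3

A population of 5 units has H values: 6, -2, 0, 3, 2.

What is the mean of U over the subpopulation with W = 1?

Observing W=1 restricts to units where W's equation naturally yields 1: H ∈ {-2, 2}. In that subpopulation U = -2, 1, mean -0.5.

-0.5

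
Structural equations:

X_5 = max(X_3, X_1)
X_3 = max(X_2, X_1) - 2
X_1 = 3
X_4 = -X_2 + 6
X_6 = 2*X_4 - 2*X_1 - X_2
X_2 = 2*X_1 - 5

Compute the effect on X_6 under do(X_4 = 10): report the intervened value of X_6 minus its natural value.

Under do(X_4=10), the mechanism X_4 = -X_2 + 6 is discarded; X_4 is fixed at 10.
X_2 = 2*X_1 - 5  [with X_1=3]  = 1
X_6 = 2*X_4 - 2*X_1 - X_2  [with X_4=10, X_1=3, X_2=1]  = 13
Without intervention: X_2 = 2*X_1 - 5  [with X_1=3]  = 1; X_4 = -X_2 + 6  [with X_2=1]  = 5; X_6 = 2*X_4 - 2*X_1 - X_2  [with X_4=5, X_1=3, X_2=1]  = 3.
Change = 13 − 3 = 10.

10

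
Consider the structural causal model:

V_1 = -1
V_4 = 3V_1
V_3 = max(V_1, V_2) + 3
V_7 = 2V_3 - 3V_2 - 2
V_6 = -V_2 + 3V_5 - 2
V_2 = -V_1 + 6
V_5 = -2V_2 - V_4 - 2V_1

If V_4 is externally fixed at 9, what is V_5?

-21

Intervening sets V_4 = 9 and removes its equation (V_4 = 3V_1).
V_2 = -V_1 + 6  [with V_1=-1]  = 7
V_5 = -2V_2 - V_4 - 2V_1  [with V_2=7, V_4=9, V_1=-1]  = -21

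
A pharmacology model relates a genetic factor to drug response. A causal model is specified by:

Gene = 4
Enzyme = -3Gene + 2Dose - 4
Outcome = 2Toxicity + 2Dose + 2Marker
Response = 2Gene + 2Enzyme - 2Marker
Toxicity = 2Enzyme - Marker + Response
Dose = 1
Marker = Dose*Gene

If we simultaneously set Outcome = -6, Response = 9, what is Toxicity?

-23

Setting Outcome = -6, Response = 9 by intervention discards those variables' equations.
Enzyme = -3Gene + 2Dose - 4  [with Gene=4, Dose=1]  = -14
Marker = Dose*Gene  [with Dose=1, Gene=4]  = 4
Toxicity = 2Enzyme - Marker + Response  [with Enzyme=-14, Marker=4, Response=9]  = -23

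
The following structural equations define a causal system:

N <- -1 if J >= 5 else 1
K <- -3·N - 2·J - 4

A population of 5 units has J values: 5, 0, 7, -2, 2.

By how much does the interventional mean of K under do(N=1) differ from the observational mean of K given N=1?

Every unit gets N=1 under the intervention. K values become -17, -7, -21, -3, -11; E[K|do(N=1)] = -11.8.
Observing N=1 restricts to units where N's equation naturally yields 1: J ∈ {0, -2, 2}. In that subpopulation K = -7, -3, -11, mean -7.
Difference = -11.8 − (-7) = -4.8.

-4.8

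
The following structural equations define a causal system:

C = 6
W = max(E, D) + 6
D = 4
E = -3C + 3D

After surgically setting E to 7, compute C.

6

Under do(E=7), the mechanism E = -3C + 3D is discarded; E is fixed at 7.
Since C is not a descendant of the intervened variable, it is unaffected.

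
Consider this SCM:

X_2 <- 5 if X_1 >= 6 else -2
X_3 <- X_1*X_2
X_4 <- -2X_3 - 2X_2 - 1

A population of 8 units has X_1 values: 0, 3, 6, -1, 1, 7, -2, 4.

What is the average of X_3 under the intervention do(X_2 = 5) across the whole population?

11.25

Every unit gets X_2=5 under the intervention. X_3 values become 0, 15, 30, -5, 5, 35, -10, 20; E[X_3|do(X_2=5)] = 11.25.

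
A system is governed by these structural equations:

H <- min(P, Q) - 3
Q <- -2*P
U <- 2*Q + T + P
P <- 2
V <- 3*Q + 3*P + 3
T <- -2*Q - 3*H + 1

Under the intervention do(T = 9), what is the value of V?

-3

The intervention breaks the incoming arrows to T: T <- -2*Q - 3*H + 1 no longer applies, and T = 9.
Since V is not a descendant of the intervened variable, it is unaffected.
Q = -2*P  [with P=2]  = -4
V = 3*Q + 3*P + 3  [with Q=-4, P=2]  = -3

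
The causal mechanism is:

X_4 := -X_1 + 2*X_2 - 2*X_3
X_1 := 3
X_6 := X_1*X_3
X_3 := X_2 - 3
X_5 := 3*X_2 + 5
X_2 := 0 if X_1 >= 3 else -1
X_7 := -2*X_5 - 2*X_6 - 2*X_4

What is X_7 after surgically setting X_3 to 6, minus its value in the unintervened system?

-18

The intervention breaks the incoming arrows to X_3: X_3 := X_2 - 3 no longer applies, and X_3 = 6.
X_2 = 0 if X_1 >= 3 else -1  [with X_1=3]  = 0
X_4 = -X_1 + 2*X_2 - 2*X_3  [with X_1=3, X_2=0, X_3=6]  = -15
X_5 = 3*X_2 + 5  [with X_2=0]  = 5
X_6 = X_1*X_3  [with X_1=3, X_3=6]  = 18
X_7 = -2*X_5 - 2*X_6 - 2*X_4  [with X_5=5, X_6=18, X_4=-15]  = -16
Without intervention: X_2 = 0 if X_1 >= 3 else -1  [with X_1=3]  = 0; X_3 = X_2 - 3  [with X_2=0]  = -3; X_4 = -X_1 + 2*X_2 - 2*X_3  [with X_1=3, X_2=0, X_3=-3]  = 3; X_5 = 3*X_2 + 5  [with X_2=0]  = 5; X_6 = X_1*X_3  [with X_1=3, X_3=-3]  = -9; X_7 = -2*X_5 - 2*X_6 - 2*X_4  [with X_5=5, X_6=-9, X_4=3]  = 2.
Change = -16 − 2 = -18.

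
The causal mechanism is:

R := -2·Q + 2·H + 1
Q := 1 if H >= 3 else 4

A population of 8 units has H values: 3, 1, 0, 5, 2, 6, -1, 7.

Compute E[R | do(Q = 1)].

do(Q=1) breaks Q's dependence on H. With Q=1 fixed, R across the units is 5, 1, -1, 9, 3, 11, -3, 13, mean 4.75.

4.75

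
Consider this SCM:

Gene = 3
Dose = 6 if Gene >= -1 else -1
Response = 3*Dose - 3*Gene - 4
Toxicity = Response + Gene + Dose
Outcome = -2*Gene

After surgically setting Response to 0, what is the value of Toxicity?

The intervention breaks the incoming arrows to Response: Response = 3*Dose - 3*Gene - 4 no longer applies, and Response = 0.
Dose = 6 if Gene >= -1 else -1  [with Gene=3]  = 6
Toxicity = Response + Gene + Dose  [with Response=0, Gene=3, Dose=6]  = 9

9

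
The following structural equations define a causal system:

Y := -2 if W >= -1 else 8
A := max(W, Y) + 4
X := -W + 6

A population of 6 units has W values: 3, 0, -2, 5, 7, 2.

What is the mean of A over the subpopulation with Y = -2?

E[A|Y=-2] averages over only the 5 units with Y=-2 (W = 3, 0, 5, 7, 2): A = 7, 4, 9, 11, 6, mean 7.4.

7.4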